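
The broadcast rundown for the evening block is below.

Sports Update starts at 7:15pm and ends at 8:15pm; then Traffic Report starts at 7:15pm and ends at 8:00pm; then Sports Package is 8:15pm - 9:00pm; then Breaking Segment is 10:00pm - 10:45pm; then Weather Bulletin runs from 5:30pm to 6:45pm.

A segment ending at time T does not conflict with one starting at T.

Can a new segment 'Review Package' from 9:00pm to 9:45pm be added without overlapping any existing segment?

Weather Bulletin: ends 6:45pm at or before Review Package starts 9:00pm → clear.
Sports Update: ends 8:15pm at or before Review Package starts 9:00pm → clear.
Traffic Report: ends 8:00pm at or before Review Package starts 9:00pm → clear.
Sports Package: ends 9:00pm at or before Review Package starts 9:00pm → clear.
Breaking Segment: starts 10:00pm at or after Review Package ends 9:45pm → clear.

Yes — the slot is free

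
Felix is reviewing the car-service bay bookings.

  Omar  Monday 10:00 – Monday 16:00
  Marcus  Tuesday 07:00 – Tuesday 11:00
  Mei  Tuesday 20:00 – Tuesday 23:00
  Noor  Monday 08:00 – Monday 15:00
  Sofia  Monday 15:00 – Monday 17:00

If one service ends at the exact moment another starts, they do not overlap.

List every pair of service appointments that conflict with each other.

Noor & Omar, Omar & Sofia

Check each pair: they overlap iff neither finishes before the other starts.
Sorted by start: Noor, Omar, Sofia, Marcus, Mei.
Omar starts before Noor ends → Noor and Omar overlap.
Sofia starts exactly when Noor ends (back-to-back, no overlap); Noor is clear from here.
Sofia starts before Omar ends → Omar and Sofia overlap.
Marcus starts after Omar ends; Omar is clear from here.
Marcus starts after Sofia ends; Sofia is clear from here.
Mei starts after Marcus ends.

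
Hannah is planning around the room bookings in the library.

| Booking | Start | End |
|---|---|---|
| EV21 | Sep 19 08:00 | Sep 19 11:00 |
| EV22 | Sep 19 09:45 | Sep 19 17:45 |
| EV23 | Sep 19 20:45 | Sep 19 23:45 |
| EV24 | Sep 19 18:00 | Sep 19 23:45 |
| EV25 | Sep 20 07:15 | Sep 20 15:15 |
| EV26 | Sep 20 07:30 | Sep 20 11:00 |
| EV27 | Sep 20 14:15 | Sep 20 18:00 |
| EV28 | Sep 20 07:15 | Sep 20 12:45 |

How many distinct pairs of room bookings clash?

6

Sorted by start: EV21, EV22, EV24, EV23, EV25, EV28, EV26, EV27.
EV22 starts before EV21 ends → EV21 and EV22 overlap.
EV24 starts after EV21 ends; EV21 is clear from here.
EV24 starts after EV22 ends; EV22 is clear from here.
EV23 starts before EV24 ends → EV24 and EV23 overlap.
EV25 starts after EV24 ends; EV24 is clear from here.
EV25 starts after EV23 ends; EV23 is clear from here.
EV28 starts before EV25 ends → EV25 and EV28 overlap.
EV26 starts before EV25 ends → EV25 and EV26 overlap.
EV27 starts before EV25 ends → EV25 and EV27 overlap.
EV26 starts before EV28 ends → EV28 and EV26 overlap.
EV27 starts after EV28 ends.
EV27 starts after EV26 ends.
Overlapping pairs: EV21 & EV22, EV23 & EV24, EV25 & EV26, EV25 & EV27, EV25 & EV28, EV26 & EV28 — 6 in total.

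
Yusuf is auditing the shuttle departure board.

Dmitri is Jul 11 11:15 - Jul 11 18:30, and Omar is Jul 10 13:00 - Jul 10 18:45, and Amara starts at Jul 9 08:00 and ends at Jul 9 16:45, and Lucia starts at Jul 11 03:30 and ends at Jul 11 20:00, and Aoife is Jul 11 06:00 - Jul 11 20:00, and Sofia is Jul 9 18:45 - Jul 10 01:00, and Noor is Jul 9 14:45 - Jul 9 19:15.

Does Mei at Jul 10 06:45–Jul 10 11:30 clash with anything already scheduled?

Amara: ends Jul 9 16:45 at or before Mei starts Jul 10 06:45 → clear.
Noor: ends Jul 9 19:15 at or before Mei starts Jul 10 06:45 → clear.
Sofia: ends Jul 10 01:00 at or before Mei starts Jul 10 06:45 → clear.
Omar: starts Jul 10 13:00 at or after Mei ends Jul 10 11:30 → clear.
Lucia: starts Jul 11 03:30 at or after Mei ends Jul 10 11:30 → clear.
Aoife: starts Jul 11 06:00 at or after Mei ends Jul 10 11:30 → clear.
Dmitri: starts Jul 11 11:15 at or after Mei ends Jul 10 11:30 → clear.

No — it doesn't clash with anything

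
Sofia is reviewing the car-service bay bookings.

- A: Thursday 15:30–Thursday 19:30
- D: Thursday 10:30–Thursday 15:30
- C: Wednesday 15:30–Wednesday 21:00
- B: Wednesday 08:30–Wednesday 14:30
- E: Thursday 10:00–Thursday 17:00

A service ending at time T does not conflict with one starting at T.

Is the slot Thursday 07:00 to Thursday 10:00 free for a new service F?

B: ends Wednesday 14:30 at or before F starts Thursday 07:00 → clear.
C: ends Wednesday 21:00 at or before F starts Thursday 07:00 → clear.
E: starts Thursday 10:00 at or after F ends Thursday 10:00 → clear.
D: starts Thursday 10:30 at or after F ends Thursday 10:00 → clear.
A: starts Thursday 15:30 at or after F ends Thursday 10:00 → clear.

Yes — the slot is free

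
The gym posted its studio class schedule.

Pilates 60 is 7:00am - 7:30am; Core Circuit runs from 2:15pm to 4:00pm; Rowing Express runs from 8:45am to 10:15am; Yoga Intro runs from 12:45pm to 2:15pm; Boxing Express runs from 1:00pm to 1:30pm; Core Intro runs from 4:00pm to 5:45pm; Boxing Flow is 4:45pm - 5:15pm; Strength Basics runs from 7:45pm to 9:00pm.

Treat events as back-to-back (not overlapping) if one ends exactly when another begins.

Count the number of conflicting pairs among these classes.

Sorted by start: Pilates 60, Rowing Express, Yoga Intro, Boxing Express, Core Circuit, Core Intro, Boxing Flow, Strength Basics.
Rowing Express starts after Pilates 60 ends; Pilates 60 is clear from here.
Yoga Intro starts after Rowing Express ends; Rowing Express is clear from here.
Boxing Express starts before Yoga Intro ends → Yoga Intro and Boxing Express overlap.
Core Circuit starts exactly when Yoga Intro ends (back-to-back, no overlap); Yoga Intro is clear from here.
Core Circuit starts after Boxing Express ends; Boxing Express is clear from here.
Core Intro starts exactly when Core Circuit ends (back-to-back, no overlap); Core Circuit is clear from here.
Boxing Flow starts before Core Intro ends → Core Intro and Boxing Flow overlap.
Strength Basics starts after Core Intro ends.
Strength Basics starts after Boxing Flow ends.
Overlapping pairs: Boxing Express & Yoga Intro, Boxing Flow & Core Intro — 2 in total.

2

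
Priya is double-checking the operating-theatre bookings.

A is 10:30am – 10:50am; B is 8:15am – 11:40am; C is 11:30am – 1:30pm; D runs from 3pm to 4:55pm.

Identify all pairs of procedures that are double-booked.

A & B, B & C

Two intervals overlap when each starts before the other ends.
Sorted by start: B, A, C, D.
A starts before B ends → B and A overlap.
C starts before B ends → B and C overlap.
D starts after B ends.
C starts after A ends, so nothing later overlaps A either.
D starts after C ends.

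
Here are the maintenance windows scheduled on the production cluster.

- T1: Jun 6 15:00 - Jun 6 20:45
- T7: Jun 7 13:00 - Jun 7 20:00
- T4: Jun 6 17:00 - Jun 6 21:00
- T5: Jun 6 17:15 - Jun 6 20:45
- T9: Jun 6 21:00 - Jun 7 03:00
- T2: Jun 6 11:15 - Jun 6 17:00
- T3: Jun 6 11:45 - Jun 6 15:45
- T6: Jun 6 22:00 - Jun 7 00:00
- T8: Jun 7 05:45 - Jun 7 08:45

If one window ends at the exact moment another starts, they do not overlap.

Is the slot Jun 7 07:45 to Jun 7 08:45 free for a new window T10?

No — it overlaps T8

T2: ends Jun 6 17:00 at or before T10 starts Jun 7 07:45 → clear.
T3: ends Jun 6 15:45 at or before T10 starts Jun 7 07:45 → clear.
T1: ends Jun 6 20:45 at or before T10 starts Jun 7 07:45 → clear.
T4: ends Jun 6 21:00 at or before T10 starts Jun 7 07:45 → clear.
T5: ends Jun 6 20:45 at or before T10 starts Jun 7 07:45 → clear.
T9: ends Jun 7 03:00 at or before T10 starts Jun 7 07:45 → clear.
T6: ends Jun 7 00:00 at or before T10 starts Jun 7 07:45 → clear.
T8: starts Jun 7 05:45 before T10 ends Jun 7 08:45, and ends Jun 7 08:45 after T10 starts Jun 7 07:45 → overlap.
T7: starts Jun 7 13:00 at or after T10 ends Jun 7 08:45 → clear.
T10 overlaps T8.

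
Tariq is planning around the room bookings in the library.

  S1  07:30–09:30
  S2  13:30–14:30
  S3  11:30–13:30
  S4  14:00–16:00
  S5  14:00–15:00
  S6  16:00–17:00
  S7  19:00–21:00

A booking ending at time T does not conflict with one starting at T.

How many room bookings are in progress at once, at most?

3

Walk through starts and ends in time order (an end at T is processed before a start at T):
07:30 start S1 → 1
09:30 end S1 → 0
11:30 start S3 → 1
13:30 end S3 → 0
13:30 start S2 → 1
14:00 start S4 → 2
14:00 start S5 → 3
14:30 end S2 → 2
15:00 end S5 → 1
16:00 end S4 → 0
16:00 start S6 → 1
17:00 end S6 → 0
19:00 start S7 → 1
21:00 end S7 → 0
Peak is 3, at 14:00 (S2, S4, S5).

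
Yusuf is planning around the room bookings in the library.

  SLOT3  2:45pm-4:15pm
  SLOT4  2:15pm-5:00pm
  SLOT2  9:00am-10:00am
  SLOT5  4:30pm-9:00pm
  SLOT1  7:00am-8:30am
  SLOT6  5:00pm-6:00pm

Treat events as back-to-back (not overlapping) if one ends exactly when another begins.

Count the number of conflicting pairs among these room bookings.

3

Sorted by start: SLOT1, SLOT2, SLOT4, SLOT3, SLOT5, SLOT6.
SLOT2 starts after SLOT1 ends — done with SLOT1.
SLOT4 starts after SLOT2 ends — done with SLOT2.
SLOT3 starts before SLOT4 ends → SLOT4 and SLOT3 overlap.
SLOT5 starts before SLOT4 ends → SLOT4 and SLOT5 overlap.
SLOT6 starts exactly when SLOT4 ends (back-to-back, no overlap).
SLOT5 starts after SLOT3 ends — done with SLOT3.
SLOT6 starts before SLOT5 ends → SLOT5 and SLOT6 overlap.
Overlapping pairs: SLOT3 & SLOT4, SLOT4 & SLOT5, SLOT5 & SLOT6 — 3 in total.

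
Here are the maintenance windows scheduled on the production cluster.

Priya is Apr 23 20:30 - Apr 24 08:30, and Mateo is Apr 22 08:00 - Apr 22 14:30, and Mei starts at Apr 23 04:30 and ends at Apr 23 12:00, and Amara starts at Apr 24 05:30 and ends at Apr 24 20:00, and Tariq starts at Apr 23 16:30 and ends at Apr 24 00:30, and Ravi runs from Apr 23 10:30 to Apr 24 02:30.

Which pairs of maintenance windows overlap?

Amara & Priya, Mei & Ravi, Priya & Ravi, Priya & Tariq, Ravi & Tariq

Two intervals overlap when each starts before the other ends.
Sorted by start: Mateo, Mei, Ravi, Tariq, Priya, Amara.
Mei starts after Mateo ends; Mateo is clear from here.
Ravi starts before Mei ends → Mei and Ravi overlap.
Tariq starts after Mei ends; Mei is clear from here.
Tariq starts before Ravi ends → Ravi and Tariq overlap.
Priya starts before Ravi ends → Ravi and Priya overlap.
Amara starts after Ravi ends.
Priya starts before Tariq ends → Tariq and Priya overlap.
Amara starts after Tariq ends.
Amara starts before Priya ends → Priya and Amara overlap.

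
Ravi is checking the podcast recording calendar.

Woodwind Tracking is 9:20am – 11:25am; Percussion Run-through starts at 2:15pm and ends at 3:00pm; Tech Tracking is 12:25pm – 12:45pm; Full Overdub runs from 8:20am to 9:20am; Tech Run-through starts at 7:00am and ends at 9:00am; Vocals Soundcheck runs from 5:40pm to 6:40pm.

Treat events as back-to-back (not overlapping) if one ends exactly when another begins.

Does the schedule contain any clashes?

Check each pair: they overlap iff neither finishes before the other starts.
Sorted by start: Tech Run-through, Full Overdub, Woodwind Tracking, Tech Tracking, Percussion Run-through, Vocals Soundcheck.
Full Overdub starts before Tech Run-through ends → Tech Run-through and Full Overdub overlap.
That's a conflict, so the schedule is not conflict-free.

Yes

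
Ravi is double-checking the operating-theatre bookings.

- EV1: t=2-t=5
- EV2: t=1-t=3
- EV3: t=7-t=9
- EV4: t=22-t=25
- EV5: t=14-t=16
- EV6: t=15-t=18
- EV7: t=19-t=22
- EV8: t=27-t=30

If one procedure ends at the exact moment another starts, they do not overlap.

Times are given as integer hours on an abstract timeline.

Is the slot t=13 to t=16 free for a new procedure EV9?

EV2: ends t=3 at or before EV9 starts t=13 → clear.
EV1: ends t=5 at or before EV9 starts t=13 → clear.
EV3: ends t=9 at or before EV9 starts t=13 → clear.
EV5: starts t=14 before EV9 ends t=16, and ends t=16 after EV9 starts t=13 → overlap.
EV6: starts t=15 before EV9 ends t=16, and ends t=18 after EV9 starts t=13 → overlap.
EV7: starts t=19 at or after EV9 ends t=16 → clear.
EV4: starts t=22 at or after EV9 ends t=16 → clear.
EV8: starts t=27 at or after EV9 ends t=16 → clear.
EV9 overlaps EV5, EV6.

No — it overlaps EV5, EV6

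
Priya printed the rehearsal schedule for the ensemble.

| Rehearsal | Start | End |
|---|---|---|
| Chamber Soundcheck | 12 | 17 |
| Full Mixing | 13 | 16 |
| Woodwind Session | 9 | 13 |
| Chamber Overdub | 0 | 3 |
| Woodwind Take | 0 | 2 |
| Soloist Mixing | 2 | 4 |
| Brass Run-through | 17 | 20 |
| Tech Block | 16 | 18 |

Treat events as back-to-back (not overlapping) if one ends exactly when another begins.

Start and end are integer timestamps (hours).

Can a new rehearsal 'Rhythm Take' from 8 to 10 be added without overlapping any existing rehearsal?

No — it overlaps Woodwind Session

Woodwind Take: ends 2 at or before Rhythm Take starts 8 → clear.
Chamber Overdub: ends 3 at or before Rhythm Take starts 8 → clear.
Soloist Mixing: ends 4 at or before Rhythm Take starts 8 → clear.
Woodwind Session: starts 9 before Rhythm Take ends 10, and ends 13 after Rhythm Take starts 8 → overlap.
Chamber Soundcheck: starts 12 at or after Rhythm Take ends 10 → clear.
Full Mixing: starts 13 at or after Rhythm Take ends 10 → clear.
Tech Block: starts 16 at or after Rhythm Take ends 10 → clear.
Brass Run-through: starts 17 at or after Rhythm Take ends 10 → clear.
Rhythm Take overlaps Woodwind Session.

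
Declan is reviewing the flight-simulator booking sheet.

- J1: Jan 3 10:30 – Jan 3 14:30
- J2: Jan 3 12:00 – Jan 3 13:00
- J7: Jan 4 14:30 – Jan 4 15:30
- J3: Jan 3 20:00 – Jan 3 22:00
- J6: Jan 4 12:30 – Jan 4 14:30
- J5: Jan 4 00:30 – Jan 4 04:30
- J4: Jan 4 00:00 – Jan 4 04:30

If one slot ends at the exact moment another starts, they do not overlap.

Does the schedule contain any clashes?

Two intervals overlap when each starts before the other ends.
Sorted by start: J1, J2, J3, J4, J5, J6, J7.
J2 starts before J1 ends → J1 and J2 overlap.
That's a conflict, so the schedule is not conflict-free.

Yes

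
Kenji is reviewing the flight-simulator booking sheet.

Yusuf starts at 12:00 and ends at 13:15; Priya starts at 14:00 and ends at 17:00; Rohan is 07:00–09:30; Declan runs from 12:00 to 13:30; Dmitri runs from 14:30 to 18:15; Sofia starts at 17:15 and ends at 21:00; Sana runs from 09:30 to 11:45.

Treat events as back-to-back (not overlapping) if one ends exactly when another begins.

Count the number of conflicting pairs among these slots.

Check each pair: they overlap iff neither finishes before the other starts.
Sorted by start: Rohan, Sana, Yusuf, Declan, Priya, Dmitri, Sofia.
Sana starts exactly when Rohan ends (back-to-back, no overlap); Rohan is clear from here.
Yusuf starts after Sana ends; Sana is clear from here.
Declan starts before Yusuf ends → Yusuf and Declan overlap.
Priya starts after Yusuf ends; Yusuf is clear from here.
Priya starts after Declan ends; Declan is clear from here.
Dmitri starts before Priya ends → Priya and Dmitri overlap.
Sofia starts after Priya ends.
Sofia starts before Dmitri ends → Dmitri and Sofia overlap.
Overlapping pairs: Declan & Yusuf, Dmitri & Priya, Dmitri & Sofia — 3 in total.

3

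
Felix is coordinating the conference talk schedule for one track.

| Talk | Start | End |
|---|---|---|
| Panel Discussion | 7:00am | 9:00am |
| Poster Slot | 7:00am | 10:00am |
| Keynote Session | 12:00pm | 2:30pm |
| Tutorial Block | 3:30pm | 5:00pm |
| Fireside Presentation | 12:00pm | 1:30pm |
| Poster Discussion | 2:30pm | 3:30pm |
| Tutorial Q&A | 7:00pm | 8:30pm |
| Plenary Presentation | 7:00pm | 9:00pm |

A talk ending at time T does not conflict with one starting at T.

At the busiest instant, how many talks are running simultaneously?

2

Sweep the timeline, counting +1 at each start and −1 at each end (ends before starts at a tie):
7:00am start Panel Discussion → 1
7:00am start Poster Slot → 2
9:00am end Panel Discussion → 1
10:00am end Poster Slot → 0
12:00pm start Fireside Presentation → 1
12:00pm start Keynote Session → 2
1:30pm end Fireside Presentation → 1
2:30pm end Keynote Session → 0
2:30pm start Poster Discussion → 1
3:30pm end Poster Discussion → 0
3:30pm start Tutorial Block → 1
5:00pm end Tutorial Block → 0
7:00pm start Plenary Presentation → 1
7:00pm start Tutorial Q&A → 2
8:30pm end Tutorial Q&A → 1
9:00pm end Plenary Presentation → 0
Peak is 2, at 7:00am (Panel Discussion, Poster Slot).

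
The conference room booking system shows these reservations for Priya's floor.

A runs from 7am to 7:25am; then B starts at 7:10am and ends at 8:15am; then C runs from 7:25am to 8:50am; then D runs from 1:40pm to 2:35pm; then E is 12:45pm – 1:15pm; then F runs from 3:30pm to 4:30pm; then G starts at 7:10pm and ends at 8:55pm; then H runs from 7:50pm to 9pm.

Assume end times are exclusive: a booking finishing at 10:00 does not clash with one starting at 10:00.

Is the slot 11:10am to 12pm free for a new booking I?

Yes — the slot is free

A: ends 7:25am at or before I starts 11:10am → clear.
B: ends 8:15am at or before I starts 11:10am → clear.
C: ends 8:50am at or before I starts 11:10am → clear.
E: starts 12:45pm at or after I ends 12pm → clear.
D: starts 1:40pm at or after I ends 12pm → clear.
F: starts 3:30pm at or after I ends 12pm → clear.
G: starts 7:10pm at or after I ends 12pm → clear.
H: starts 7:50pm at or after I ends 12pm → clear.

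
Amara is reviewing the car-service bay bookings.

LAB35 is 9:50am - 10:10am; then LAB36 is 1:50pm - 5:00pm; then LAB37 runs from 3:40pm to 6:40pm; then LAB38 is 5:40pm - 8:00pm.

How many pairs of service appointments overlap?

Check each pair: they overlap iff neither finishes before the other starts.
Sorted by start: LAB35, LAB36, LAB37, LAB38.
LAB36 starts after LAB35 ends — done with LAB35.
LAB37 starts before LAB36 ends → LAB36 and LAB37 overlap.
LAB38 starts after LAB36 ends.
LAB38 starts before LAB37 ends → LAB37 and LAB38 overlap.
Overlapping pairs: LAB36 & LAB37, LAB37 & LAB38 — 2 in total.

2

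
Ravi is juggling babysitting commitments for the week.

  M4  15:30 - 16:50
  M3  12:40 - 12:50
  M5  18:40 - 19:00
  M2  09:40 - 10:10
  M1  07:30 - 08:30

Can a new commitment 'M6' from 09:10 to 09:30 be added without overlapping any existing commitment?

M1: ends 08:30 at or before M6 starts 09:10 → clear.
M2: starts 09:40 at or after M6 ends 09:30 → clear.
M3: starts 12:40 at or after M6 ends 09:30 → clear.
M4: starts 15:30 at or after M6 ends 09:30 → clear.
M5: starts 18:40 at or after M6 ends 09:30 → clear.

Yes — the slot is free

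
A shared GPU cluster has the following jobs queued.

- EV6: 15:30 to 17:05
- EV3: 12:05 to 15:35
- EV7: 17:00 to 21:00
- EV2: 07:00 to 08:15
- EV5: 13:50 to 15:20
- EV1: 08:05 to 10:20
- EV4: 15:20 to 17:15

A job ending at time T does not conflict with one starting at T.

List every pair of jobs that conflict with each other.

Two intervals overlap when each starts before the other ends.
Sorted by start: EV2, EV1, EV3, EV5, EV4, EV6, EV7.
EV1 starts before EV2 ends → EV2 and EV1 overlap.
EV3 starts after EV2 ends, so nothing later overlaps EV2 either.
EV3 starts after EV1 ends, so nothing later overlaps EV1 either.
EV5 starts before EV3 ends → EV3 and EV5 overlap.
EV4 starts before EV3 ends → EV3 and EV4 overlap.
EV6 starts before EV3 ends → EV3 and EV6 overlap.
EV7 starts after EV3 ends.
EV4 starts exactly when EV5 ends (back-to-back, no overlap), so nothing later overlaps EV5 either.
EV6 starts before EV4 ends → EV4 and EV6 overlap.
EV7 starts before EV4 ends → EV4 and EV7 overlap.
EV7 starts before EV6 ends → EV6 and EV7 overlap.

EV1 & EV2, EV3 & EV4, EV3 & EV5, EV3 & EV6, EV4 & EV6, EV4 & EV7, EV6 & EV7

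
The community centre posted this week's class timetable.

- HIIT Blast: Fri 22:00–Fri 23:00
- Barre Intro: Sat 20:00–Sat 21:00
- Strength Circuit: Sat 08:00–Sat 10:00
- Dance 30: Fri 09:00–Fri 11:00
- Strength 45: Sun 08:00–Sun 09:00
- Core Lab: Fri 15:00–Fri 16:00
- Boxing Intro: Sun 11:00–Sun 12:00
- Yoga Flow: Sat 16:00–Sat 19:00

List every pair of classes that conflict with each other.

no conflicts

Sorted by start: Dance 30, Core Lab, HIIT Blast, Strength Circuit, Yoga Flow, Barre Intro, Strength 45, Boxing Intro.
Core Lab starts after Dance 30 ends — done with Dance 30.
HIIT Blast starts after Core Lab ends — done with Core Lab.
Strength Circuit starts after HIIT Blast ends — done with HIIT Blast.
Yoga Flow starts after Strength Circuit ends — done with Strength Circuit.
Barre Intro starts after Yoga Flow ends — done with Yoga Flow.
Strength 45 starts after Barre Intro ends — done with Barre Intro.
Boxing Intro starts after Strength 45 ends.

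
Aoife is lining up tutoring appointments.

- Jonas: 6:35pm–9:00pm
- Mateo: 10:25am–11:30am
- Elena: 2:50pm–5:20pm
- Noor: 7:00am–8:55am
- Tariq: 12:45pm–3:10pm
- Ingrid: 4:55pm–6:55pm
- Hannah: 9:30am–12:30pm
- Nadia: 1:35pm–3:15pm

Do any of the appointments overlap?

Yes

Sorted by start: Noor, Hannah, Mateo, Tariq, Nadia, Elena, Ingrid, Jonas.
Hannah starts after Noor ends, so nothing later overlaps Noor either.
Mateo starts before Hannah ends → Hannah and Mateo overlap.
That's a conflict, so the schedule is not conflict-free.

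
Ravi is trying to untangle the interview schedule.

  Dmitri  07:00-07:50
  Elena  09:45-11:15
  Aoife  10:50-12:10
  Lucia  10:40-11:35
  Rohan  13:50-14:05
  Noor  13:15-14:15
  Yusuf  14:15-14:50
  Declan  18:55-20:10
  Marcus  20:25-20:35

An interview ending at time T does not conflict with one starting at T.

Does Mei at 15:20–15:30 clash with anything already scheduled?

No — it doesn't clash with anything

Dmitri: ends 07:50 at or before Mei starts 15:20 → clear.
Elena: ends 11:15 at or before Mei starts 15:20 → clear.
Lucia: ends 11:35 at or before Mei starts 15:20 → clear.
Aoife: ends 12:10 at or before Mei starts 15:20 → clear.
Noor: ends 14:15 at or before Mei starts 15:20 → clear.
Rohan: ends 14:05 at or before Mei starts 15:20 → clear.
Yusuf: ends 14:50 at or before Mei starts 15:20 → clear.
Declan: starts 18:55 at or after Mei ends 15:30 → clear.
Marcus: starts 20:25 at or after Mei ends 15:30 → clear.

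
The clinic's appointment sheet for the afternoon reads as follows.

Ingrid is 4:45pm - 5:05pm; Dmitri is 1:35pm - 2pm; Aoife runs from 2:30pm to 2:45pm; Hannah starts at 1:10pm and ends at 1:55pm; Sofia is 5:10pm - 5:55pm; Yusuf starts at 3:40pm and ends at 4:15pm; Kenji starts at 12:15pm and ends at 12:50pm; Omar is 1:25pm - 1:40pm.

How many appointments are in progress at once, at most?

3

Walk through starts and ends in time order (an end at T is processed before a start at T):
12:15pm start Kenji → 1
12:50pm end Kenji → 0
1:10pm start Hannah → 1
1:25pm start Omar → 2
1:35pm start Dmitri → 3
1:40pm end Omar → 2
1:55pm end Hannah → 1
2pm end Dmitri → 0
2:30pm start Aoife → 1
2:45pm end Aoife → 0
3:40pm start Yusuf → 1
4:15pm end Yusuf → 0
4:45pm start Ingrid → 1
5:05pm end Ingrid → 0
5:10pm start Sofia → 1
5:55pm end Sofia → 0
Peak is 3, at 1:35pm (Dmitri, Hannah, Omar).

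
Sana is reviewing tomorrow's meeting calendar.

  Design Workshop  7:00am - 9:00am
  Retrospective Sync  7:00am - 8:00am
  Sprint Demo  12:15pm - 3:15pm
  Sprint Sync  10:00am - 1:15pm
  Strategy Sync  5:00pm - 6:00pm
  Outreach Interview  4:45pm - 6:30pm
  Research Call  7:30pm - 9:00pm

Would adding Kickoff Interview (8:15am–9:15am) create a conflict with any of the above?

Design Workshop: starts 7:00am before Kickoff Interview ends 9:15am, and ends 9:00am after Kickoff Interview starts 8:15am → overlap.
Retrospective Sync: ends 8:00am at or before Kickoff Interview starts 8:15am → clear.
Sprint Sync: starts 10:00am at or after Kickoff Interview ends 9:15am → clear.
Sprint Demo: starts 12:15pm at or after Kickoff Interview ends 9:15am → clear.
Outreach Interview: starts 4:45pm at or after Kickoff Interview ends 9:15am → clear.
Strategy Sync: starts 5:00pm at or after Kickoff Interview ends 9:15am → clear.
Research Call: starts 7:30pm at or after Kickoff Interview ends 9:15am → clear.
Kickoff Interview overlaps Design Workshop.

Yes — it overlaps Design Workshop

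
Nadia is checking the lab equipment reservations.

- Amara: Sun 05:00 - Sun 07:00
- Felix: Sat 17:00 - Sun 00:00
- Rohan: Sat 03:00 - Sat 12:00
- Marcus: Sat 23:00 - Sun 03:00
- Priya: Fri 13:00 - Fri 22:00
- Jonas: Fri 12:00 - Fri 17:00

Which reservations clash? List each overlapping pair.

Two intervals overlap when each starts before the other ends.
Sorted by start: Jonas, Priya, Rohan, Felix, Marcus, Amara.
Priya starts before Jonas ends → Jonas and Priya overlap.
Rohan starts after Jonas ends; Jonas is clear from here.
Rohan starts after Priya ends; Priya is clear from here.
Felix starts after Rohan ends; Rohan is clear from here.
Marcus starts before Felix ends → Felix and Marcus overlap.
Amara starts after Felix ends.
Amara starts after Marcus ends.

Felix & Marcus, Jonas & Priya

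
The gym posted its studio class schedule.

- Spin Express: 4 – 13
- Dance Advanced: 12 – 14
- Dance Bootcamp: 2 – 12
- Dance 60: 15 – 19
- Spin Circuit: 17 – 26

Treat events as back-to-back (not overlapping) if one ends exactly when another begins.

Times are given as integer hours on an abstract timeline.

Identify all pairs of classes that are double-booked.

Dance 60 & Spin Circuit, Dance Advanced & Spin Express, Dance Bootcamp & Spin Express

Check each pair: they overlap iff neither finishes before the other starts.
Sorted by start: Dance Bootcamp, Spin Express, Dance Advanced, Dance 60, Spin Circuit.
Spin Express starts before Dance Bootcamp ends → Dance Bootcamp and Spin Express overlap.
Dance Advanced starts exactly when Dance Bootcamp ends (back-to-back, no overlap), so nothing later overlaps Dance Bootcamp either.
Dance Advanced starts before Spin Express ends → Spin Express and Dance Advanced overlap.
Dance 60 starts after Spin Express ends, so nothing later overlaps Spin Express either.
Dance 60 starts after Dance Advanced ends, so nothing later overlaps Dance Advanced either.
Spin Circuit starts before Dance 60 ends → Dance 60 and Spin Circuit overlap.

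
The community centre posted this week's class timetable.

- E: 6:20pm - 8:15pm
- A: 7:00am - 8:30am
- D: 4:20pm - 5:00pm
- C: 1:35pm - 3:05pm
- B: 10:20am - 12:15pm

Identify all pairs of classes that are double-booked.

Sorted by start: A, B, C, D, E.
B starts after A ends — done with A.
C starts after B ends — done with B.
D starts after C ends — done with C.
E starts after D ends.

no overlapping pairs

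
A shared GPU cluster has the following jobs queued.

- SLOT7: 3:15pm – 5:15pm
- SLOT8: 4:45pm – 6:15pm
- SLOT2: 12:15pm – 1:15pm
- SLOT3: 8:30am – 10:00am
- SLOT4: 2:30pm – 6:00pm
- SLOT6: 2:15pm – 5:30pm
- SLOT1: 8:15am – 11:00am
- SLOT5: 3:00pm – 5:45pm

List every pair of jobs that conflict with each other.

SLOT1 & SLOT3, SLOT4 & SLOT5, SLOT4 & SLOT6, SLOT4 & SLOT7, SLOT4 & SLOT8, SLOT5 & SLOT6, SLOT5 & SLOT7, SLOT5 & SLOT8, SLOT6 & SLOT7, SLOT6 & SLOT8, SLOT7 & SLOT8

Sorted by start: SLOT1, SLOT3, SLOT2, SLOT6, SLOT4, SLOT5, SLOT7, SLOT8.
SLOT3 starts before SLOT1 ends → SLOT1 and SLOT3 overlap.
SLOT2 starts after SLOT1 ends — done with SLOT1.
SLOT2 starts after SLOT3 ends — done with SLOT3.
SLOT6 starts after SLOT2 ends — done with SLOT2.
SLOT4 starts before SLOT6 ends → SLOT6 and SLOT4 overlap.
SLOT5 starts before SLOT6 ends → SLOT6 and SLOT5 overlap.
SLOT7 starts before SLOT6 ends → SLOT6 and SLOT7 overlap.
SLOT8 starts before SLOT6 ends → SLOT6 and SLOT8 overlap.
SLOT5 starts before SLOT4 ends → SLOT4 and SLOT5 overlap.
SLOT7 starts before SLOT4 ends → SLOT4 and SLOT7 overlap.
SLOT8 starts before SLOT4 ends → SLOT4 and SLOT8 overlap.
SLOT7 starts before SLOT5 ends → SLOT5 and SLOT7 overlap.
SLOT8 starts before SLOT5 ends → SLOT5 and SLOT8 overlap.
SLOT8 starts before SLOT7 ends → SLOT7 and SLOT8 overlap.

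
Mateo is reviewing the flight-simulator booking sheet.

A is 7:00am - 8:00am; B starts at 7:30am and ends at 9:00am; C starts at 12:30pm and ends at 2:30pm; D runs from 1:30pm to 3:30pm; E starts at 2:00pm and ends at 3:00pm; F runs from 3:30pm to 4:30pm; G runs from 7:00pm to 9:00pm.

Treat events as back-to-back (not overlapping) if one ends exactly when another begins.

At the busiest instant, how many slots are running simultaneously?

Sort all start/end points and keep a running count:
7:00am start A → 1
7:30am start B → 2
8:00am end A → 1
9:00am end B → 0
12:30pm start C → 1
1:30pm start D → 2
2:00pm start E → 3
2:30pm end C → 2
3:00pm end E → 1
3:30pm end D → 0
3:30pm start F → 1
4:30pm end F → 0
7:00pm start G → 1
9:00pm end G → 0
Peak is 3, at 2:00pm (C, D, E).

3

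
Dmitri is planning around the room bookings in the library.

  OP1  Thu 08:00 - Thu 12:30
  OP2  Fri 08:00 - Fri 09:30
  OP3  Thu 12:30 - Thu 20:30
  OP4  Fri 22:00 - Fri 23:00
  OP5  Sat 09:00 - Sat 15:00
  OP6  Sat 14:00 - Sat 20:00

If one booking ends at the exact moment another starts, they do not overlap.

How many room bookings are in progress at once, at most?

2

Walk through starts and ends in time order (an end at T is processed before a start at T):
Thu 08:00 start OP1 → 1
Thu 12:30 end OP1 → 0
Thu 12:30 start OP3 → 1
Thu 20:30 end OP3 → 0
Fri 08:00 start OP2 → 1
Fri 09:30 end OP2 → 0
Fri 22:00 start OP4 → 1
Fri 23:00 end OP4 → 0
Sat 09:00 start OP5 → 1
Sat 14:00 start OP6 → 2
Sat 15:00 end OP5 → 1
Sat 20:00 end OP6 → 0
Peak is 2, at Sat 14:00 (OP5, OP6).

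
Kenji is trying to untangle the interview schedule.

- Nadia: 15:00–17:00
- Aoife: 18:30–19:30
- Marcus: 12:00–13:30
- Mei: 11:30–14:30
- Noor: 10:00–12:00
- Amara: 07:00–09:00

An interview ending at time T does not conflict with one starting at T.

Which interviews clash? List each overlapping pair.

Sorted by start: Amara, Noor, Mei, Marcus, Nadia, Aoife.
Noor starts after Amara ends, so Amara has no further overlaps.
Mei starts before Noor ends → Noor and Mei overlap.
Marcus starts exactly when Noor ends (back-to-back, no overlap), so Noor has no further overlaps.
Marcus starts before Mei ends → Mei and Marcus overlap.
Nadia starts after Mei ends, so Mei has no further overlaps.
Nadia starts after Marcus ends, so Marcus has no further overlaps.
Aoife starts after Nadia ends.

Marcus & Mei, Mei & Noor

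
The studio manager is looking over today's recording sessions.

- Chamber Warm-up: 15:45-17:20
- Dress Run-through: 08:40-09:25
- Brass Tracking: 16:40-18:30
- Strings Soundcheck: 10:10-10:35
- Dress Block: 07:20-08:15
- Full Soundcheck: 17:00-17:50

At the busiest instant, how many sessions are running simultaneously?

3

Sort all start/end points and keep a running count:
07:20 start Dress Block → 1
08:15 end Dress Block → 0
08:40 start Dress Run-through → 1
09:25 end Dress Run-through → 0
10:10 start Strings Soundcheck → 1
10:35 end Strings Soundcheck → 0
15:45 start Chamber Warm-up → 1
16:40 start Brass Tracking → 2
17:00 start Full Soundcheck → 3
17:20 end Chamber Warm-up → 2
17:50 end Full Soundcheck → 1
18:30 end Brass Tracking → 0
Peak is 3, at 17:00 (Brass Tracking, Chamber Warm-up, Full Soundcheck).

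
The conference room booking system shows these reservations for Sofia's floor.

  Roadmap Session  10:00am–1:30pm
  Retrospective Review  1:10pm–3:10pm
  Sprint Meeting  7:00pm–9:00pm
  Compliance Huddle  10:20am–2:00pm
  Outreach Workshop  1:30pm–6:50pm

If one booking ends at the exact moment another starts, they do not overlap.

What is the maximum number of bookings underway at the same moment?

Sort all start/end points and keep a running count:
10:00am start Roadmap Session → 1
10:20am start Compliance Huddle → 2
1:10pm start Retrospective Review → 3
1:30pm end Roadmap Session → 2
1:30pm start Outreach Workshop → 3
2:00pm end Compliance Huddle → 2
3:10pm end Retrospective Review → 1
6:50pm end Outreach Workshop → 0
7:00pm start Sprint Meeting → 1
9:00pm end Sprint Meeting → 0
Peak is 3, at 1:10pm (Compliance Huddle, Retrospective Review, Roadmap Session).

3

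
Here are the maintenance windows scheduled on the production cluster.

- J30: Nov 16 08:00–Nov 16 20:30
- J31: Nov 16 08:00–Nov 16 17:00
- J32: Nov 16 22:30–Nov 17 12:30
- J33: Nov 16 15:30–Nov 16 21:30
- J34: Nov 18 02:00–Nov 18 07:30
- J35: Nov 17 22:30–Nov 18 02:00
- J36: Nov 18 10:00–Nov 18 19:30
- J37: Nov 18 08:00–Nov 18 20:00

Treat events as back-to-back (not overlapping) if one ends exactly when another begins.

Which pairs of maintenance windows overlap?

J30 & J31, J30 & J33, J31 & J33, J36 & J37

Two intervals overlap when each starts before the other ends.
Sorted by start: J30, J31, J33, J32, J35, J34, J37, J36.
J31 starts before J30 ends → J30 and J31 overlap.
J33 starts before J30 ends → J30 and J33 overlap.
J32 starts after J30 ends, so J30 has no further overlaps.
J33 starts before J31 ends → J31 and J33 overlap.
J32 starts after J31 ends, so J31 has no further overlaps.
J32 starts after J33 ends, so J33 has no further overlaps.
J35 starts after J32 ends, so J32 has no further overlaps.
J34 starts exactly when J35 ends (back-to-back, no overlap), so J35 has no further overlaps.
J37 starts after J34 ends, so J34 has no further overlaps.
J36 starts before J37 ends → J37 and J36 overlap.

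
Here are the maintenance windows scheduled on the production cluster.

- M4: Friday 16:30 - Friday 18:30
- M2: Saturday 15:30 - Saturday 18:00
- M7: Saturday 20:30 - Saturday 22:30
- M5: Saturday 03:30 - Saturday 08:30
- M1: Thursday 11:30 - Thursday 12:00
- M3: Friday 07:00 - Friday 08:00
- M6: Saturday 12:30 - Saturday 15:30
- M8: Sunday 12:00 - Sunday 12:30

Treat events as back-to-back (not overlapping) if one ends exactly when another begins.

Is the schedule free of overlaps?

Yes

Two intervals overlap when each starts before the other ends.
Sorted by start: M1, M3, M4, M5, M6, M2, M7, M8.
M3 starts after M1 ends, so M1 has no further overlaps.
M4 starts after M3 ends, so M3 has no further overlaps.
M5 starts after M4 ends, so M4 has no further overlaps.
M6 starts after M5 ends, so M5 has no further overlaps.
M2 starts exactly when M6 ends (back-to-back, no overlap), so M6 has no further overlaps.
M7 starts after M2 ends, so M2 has no further overlaps.
M8 starts after M7 ends.
Every pair is clear; the schedule has no overlaps.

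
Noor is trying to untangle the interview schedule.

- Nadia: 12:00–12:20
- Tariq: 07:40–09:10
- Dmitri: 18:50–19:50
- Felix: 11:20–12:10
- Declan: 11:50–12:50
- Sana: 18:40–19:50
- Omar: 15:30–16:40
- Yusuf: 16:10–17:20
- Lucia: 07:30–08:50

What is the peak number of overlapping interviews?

Sort all start/end points and keep a running count:
07:30 start Lucia → 1
07:40 start Tariq → 2
08:50 end Lucia → 1
09:10 end Tariq → 0
11:20 start Felix → 1
11:50 start Declan → 2
12:00 start Nadia → 3
12:10 end Felix → 2
12:20 end Nadia → 1
12:50 end Declan → 0
15:30 start Omar → 1
16:10 start Yusuf → 2
16:40 end Omar → 1
17:20 end Yusuf → 0
18:40 start Sana → 1
18:50 start Dmitri → 2
19:50 end Dmitri → 1
19:50 end Sana → 0
Peak is 3, at 12:00 (Declan, Felix, Nadia).

3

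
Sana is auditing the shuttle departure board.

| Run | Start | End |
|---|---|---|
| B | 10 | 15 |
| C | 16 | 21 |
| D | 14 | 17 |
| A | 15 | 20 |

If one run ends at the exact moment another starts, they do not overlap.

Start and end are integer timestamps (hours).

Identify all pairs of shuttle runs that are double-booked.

Sorted by start: B, D, A, C.
D starts before B ends → B and D overlap.
A starts exactly when B ends (back-to-back, no overlap); B is clear from here.
A starts before D ends → D and A overlap.
C starts before D ends → D and C overlap.
C starts before A ends → A and C overlap.

A & C, A & D, B & D, C & D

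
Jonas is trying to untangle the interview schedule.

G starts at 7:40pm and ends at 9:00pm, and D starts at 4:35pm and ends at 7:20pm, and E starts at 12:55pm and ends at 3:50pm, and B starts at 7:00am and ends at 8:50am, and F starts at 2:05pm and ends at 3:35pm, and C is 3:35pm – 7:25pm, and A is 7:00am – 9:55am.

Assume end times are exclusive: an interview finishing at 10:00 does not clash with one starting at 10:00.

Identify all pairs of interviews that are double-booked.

Sorted by start: A, B, E, F, C, D, G.
B starts before A ends → A and B overlap.
E starts after A ends — done with A.
E starts after B ends — done with B.
F starts before E ends → E and F overlap.
C starts before E ends → E and C overlap.
D starts after E ends — done with E.
C starts exactly when F ends (back-to-back, no overlap) — done with F.
D starts before C ends → C and D overlap.
G starts after C ends.
G starts after D ends.

A & B, C & D, C & E, E & F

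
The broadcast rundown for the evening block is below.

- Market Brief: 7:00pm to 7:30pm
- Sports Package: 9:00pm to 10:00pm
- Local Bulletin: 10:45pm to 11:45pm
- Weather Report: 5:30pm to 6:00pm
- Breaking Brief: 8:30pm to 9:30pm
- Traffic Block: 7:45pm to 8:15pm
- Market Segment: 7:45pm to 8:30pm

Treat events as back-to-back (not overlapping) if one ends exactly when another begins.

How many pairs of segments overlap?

2

Sorted by start: Weather Report, Market Brief, Market Segment, Traffic Block, Breaking Brief, Sports Package, Local Bulletin.
Market Brief starts after Weather Report ends; Weather Report is clear from here.
Market Segment starts after Market Brief ends; Market Brief is clear from here.
Traffic Block starts before Market Segment ends → Market Segment and Traffic Block overlap.
Breaking Brief starts exactly when Market Segment ends (back-to-back, no overlap); Market Segment is clear from here.
Breaking Brief starts after Traffic Block ends; Traffic Block is clear from here.
Sports Package starts before Breaking Brief ends → Breaking Brief and Sports Package overlap.
Local Bulletin starts after Breaking Brief ends.
Local Bulletin starts after Sports Package ends.
Overlapping pairs: Breaking Brief & Sports Package, Market Segment & Traffic Block — 2 in total.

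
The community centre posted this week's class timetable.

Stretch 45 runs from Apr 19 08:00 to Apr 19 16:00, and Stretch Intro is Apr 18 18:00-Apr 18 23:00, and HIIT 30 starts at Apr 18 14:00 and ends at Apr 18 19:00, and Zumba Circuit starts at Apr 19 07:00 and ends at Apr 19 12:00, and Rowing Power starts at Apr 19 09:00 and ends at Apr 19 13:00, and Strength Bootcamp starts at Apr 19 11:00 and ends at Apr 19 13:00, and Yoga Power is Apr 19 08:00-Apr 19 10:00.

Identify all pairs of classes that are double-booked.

HIIT 30 & Stretch Intro, Rowing Power & Strength Bootcamp, Rowing Power & Stretch 45, Rowing Power & Yoga Power, Rowing Power & Zumba Circuit, Strength Bootcamp & Stretch 45, Strength Bootcamp & Zumba Circuit, Stretch 45 & Yoga Power, Stretch 45 & Zumba Circuit, Yoga Power & Zumba Circuit

Two intervals overlap when each starts before the other ends.
Sorted by start: HIIT 30, Stretch Intro, Zumba Circuit, Stretch 45, Yoga Power, Rowing Power, Strength Bootcamp.
Stretch Intro starts before HIIT 30 ends → HIIT 30 and Stretch Intro overlap.
Zumba Circuit starts after HIIT 30 ends — done with HIIT 30.
Zumba Circuit starts after Stretch Intro ends — done with Stretch Intro.
Stretch 45 starts before Zumba Circuit ends → Zumba Circuit and Stretch 45 overlap.
Yoga Power starts before Zumba Circuit ends → Zumba Circuit and Yoga Power overlap.
Rowing Power starts before Zumba Circuit ends → Zumba Circuit and Rowing Power overlap.
Strength Bootcamp starts before Zumba Circuit ends → Zumba Circuit and Strength Bootcamp overlap.
Yoga Power starts before Stretch 45 ends → Stretch 45 and Yoga Power overlap.
Rowing Power starts before Stretch 45 ends → Stretch 45 and Rowing Power overlap.
Strength Bootcamp starts before Stretch 45 ends → Stretch 45 and Strength Bootcamp overlap.
Rowing Power starts before Yoga Power ends → Yoga Power and Rowing Power overlap.
Strength Bootcamp starts after Yoga Power ends.
Strength Bootcamp starts before Rowing Power ends → Rowing Power and Strength Bootcamp overlap.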